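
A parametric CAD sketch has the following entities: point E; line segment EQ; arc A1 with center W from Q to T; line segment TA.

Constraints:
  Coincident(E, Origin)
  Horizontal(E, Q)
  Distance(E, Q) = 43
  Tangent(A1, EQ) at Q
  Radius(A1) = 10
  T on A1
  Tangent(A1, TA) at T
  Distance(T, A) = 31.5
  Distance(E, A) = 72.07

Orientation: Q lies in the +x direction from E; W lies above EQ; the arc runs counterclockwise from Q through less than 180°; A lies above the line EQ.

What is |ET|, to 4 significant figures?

53.05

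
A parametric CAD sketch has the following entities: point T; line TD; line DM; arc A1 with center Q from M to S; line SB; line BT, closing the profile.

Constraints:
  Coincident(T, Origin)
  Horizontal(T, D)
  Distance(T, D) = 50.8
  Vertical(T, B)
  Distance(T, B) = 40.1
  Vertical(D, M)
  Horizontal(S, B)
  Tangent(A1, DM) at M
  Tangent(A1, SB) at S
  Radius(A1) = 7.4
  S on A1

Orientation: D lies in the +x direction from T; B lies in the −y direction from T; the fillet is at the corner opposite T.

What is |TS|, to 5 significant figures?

59.090

The virtual corner opposite T is at (50.800, -40.100). Tangency of A1 to DM means the radius QM is perpendicular to DM and since A1 is tangent to SB there, QS ⟂ SB, with radius 7.4, so the center Q sits 7.4 in from both sides at Q = (43.400, -32.700). That places the tangent points at M = (50.800, -32.700) on DM and S = (43.400, -40.100) on SB. Then |TS| = |S − T| = 59.090.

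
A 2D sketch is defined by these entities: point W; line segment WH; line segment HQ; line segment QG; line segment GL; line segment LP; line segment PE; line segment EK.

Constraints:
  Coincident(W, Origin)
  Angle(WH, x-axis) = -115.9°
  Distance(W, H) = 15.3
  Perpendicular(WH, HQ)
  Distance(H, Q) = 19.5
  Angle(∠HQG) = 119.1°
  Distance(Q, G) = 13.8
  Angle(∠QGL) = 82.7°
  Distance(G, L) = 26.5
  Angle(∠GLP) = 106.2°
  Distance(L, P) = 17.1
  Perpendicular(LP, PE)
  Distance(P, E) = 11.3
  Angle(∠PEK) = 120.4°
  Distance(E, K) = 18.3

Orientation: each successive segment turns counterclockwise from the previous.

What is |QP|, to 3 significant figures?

29.6

∠QGL = 82.7° gives GL at 132° from the x-axis; with |GL| = 26.5, L = (4.33, 5.23). ∠GLP = 106.2° gives LP at -154° from the x-axis; with |LP| = 17.1, P = (-11.0, -2.29). Then |QP| = |P − Q| = 29.6.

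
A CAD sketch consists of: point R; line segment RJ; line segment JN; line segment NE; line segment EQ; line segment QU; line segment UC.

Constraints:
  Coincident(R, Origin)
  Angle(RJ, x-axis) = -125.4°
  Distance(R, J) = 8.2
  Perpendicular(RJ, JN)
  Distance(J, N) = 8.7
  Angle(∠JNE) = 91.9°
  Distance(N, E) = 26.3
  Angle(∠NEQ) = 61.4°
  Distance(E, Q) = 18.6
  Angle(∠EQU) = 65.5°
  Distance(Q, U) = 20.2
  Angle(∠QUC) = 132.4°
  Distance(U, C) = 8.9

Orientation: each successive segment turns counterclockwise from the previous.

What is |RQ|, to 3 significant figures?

12.0

R is at the origin; RJ runs at -125.4° with length 8.2, so J = (-4.75, -6.68). RJ is perpendicular to JN, so JN runs at -35.4°; with |JN| = 8.7, N = (2.34, -11.7). ∠JNE = 91.9° gives NE at 52.7° from the x-axis; with |NE| = 26.3, E = (18.3, 9.20). ∠NEQ = 61.4° gives EQ at 171° from the x-axis; with |EQ| = 18.6, Q = (-0.107, 12.0). Then |RQ| = |Q − R| = 12.0.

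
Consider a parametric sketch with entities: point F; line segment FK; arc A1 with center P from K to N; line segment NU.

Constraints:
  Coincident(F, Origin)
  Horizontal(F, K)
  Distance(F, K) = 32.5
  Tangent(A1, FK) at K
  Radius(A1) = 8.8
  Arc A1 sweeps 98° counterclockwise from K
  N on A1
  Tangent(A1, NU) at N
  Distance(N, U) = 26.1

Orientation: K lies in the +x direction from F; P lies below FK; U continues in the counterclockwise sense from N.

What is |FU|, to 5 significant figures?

45.149

F is at the origin; F and K share the same y with |FK| = 32.5 and K on the +x side, so K = (32.500, 0.0000). A1 meets FK tangentially, so PK is at right angles to FK, so P = K + (0, -8.8) = (32.500, -8.8000). On A1, K sits at bearing 90° from P; a 98° counterclockwise sweep puts N at bearing 188°, so N = P + 8.8·(cos 188°, sin 188°) = (23.786, -10.025). The tangent condition forces PN to be normal to NU, so NU runs along (−sin 188°, cos 188°); with |NU| = 26.1, U = (27.418, -35.871). Then |FU| = |U − F| = 45.149.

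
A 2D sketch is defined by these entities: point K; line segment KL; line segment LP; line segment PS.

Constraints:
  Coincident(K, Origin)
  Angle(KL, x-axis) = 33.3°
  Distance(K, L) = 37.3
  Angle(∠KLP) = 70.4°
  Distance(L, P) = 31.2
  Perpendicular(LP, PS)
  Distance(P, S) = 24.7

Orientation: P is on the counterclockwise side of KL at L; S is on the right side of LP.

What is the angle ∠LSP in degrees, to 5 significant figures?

51.633°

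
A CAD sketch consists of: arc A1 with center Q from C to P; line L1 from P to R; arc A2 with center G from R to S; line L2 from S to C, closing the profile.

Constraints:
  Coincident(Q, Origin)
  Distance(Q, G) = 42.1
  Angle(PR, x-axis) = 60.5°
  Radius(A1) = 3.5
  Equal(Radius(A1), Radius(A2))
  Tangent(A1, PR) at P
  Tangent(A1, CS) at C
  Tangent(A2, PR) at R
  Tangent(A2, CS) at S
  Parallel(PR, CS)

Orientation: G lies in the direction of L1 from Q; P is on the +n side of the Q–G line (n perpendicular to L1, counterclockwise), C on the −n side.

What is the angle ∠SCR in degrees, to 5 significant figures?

9.4403°

Tangency of A1 to both parallel lines with radius 3.5 puts P and C at Q ± 3.5·n: P = (-3.0462, 1.7235), C = (3.0462, -1.7235). Equal radii place R and S the same way about G: R = G + 3.5·n = (17.685, 38.365), S = G − 3.5·n = (23.777, 34.918). Then cos ∠SCR = CS·CR / (|CS||CR|), giving 9.4403°.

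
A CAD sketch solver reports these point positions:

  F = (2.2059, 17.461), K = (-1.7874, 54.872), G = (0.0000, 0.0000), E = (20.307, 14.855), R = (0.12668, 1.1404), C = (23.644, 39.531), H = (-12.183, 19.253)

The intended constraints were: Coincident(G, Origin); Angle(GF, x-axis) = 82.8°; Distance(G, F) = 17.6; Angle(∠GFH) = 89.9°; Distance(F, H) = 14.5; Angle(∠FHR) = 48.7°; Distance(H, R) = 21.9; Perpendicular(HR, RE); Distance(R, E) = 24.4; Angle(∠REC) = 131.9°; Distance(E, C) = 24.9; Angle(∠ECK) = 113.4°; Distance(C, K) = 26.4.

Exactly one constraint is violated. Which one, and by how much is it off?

Distance(C, K) = 26.4 — off by 3.30.

G = (0.00, 0.00) ✓; GF at 82.80° ✓; |GF| = 17.60 ✓; ∠GFH = 89.90° ✓; |FH| = 14.50 ✓; ∠FHR = 48.70° ✓; |HR| = 21.90 ✓; ∠(HR, RE) = 90.00° ✓; |RE| = 24.40 ✓; ∠REC = 131.9° ✓; |EC| = 24.90 ✓; ∠ECK = 113.4° ✓; |CK| = 29.70 ✗.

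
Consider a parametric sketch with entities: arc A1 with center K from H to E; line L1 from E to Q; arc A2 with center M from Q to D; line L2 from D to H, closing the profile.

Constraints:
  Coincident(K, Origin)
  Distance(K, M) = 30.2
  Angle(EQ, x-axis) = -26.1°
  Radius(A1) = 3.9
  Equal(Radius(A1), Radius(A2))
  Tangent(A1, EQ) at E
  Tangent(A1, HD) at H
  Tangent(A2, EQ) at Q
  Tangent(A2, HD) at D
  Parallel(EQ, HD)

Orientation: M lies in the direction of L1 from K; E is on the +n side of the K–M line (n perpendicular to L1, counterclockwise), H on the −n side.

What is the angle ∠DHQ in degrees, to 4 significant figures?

14.48°

The slot axis is L1's direction at -26.1°, so u = (cos -26.1°, sin -26.1°) = (0.8980, -0.4399) and n = (−sin -26.1°, cos -26.1°) = (0.4399, 0.8980). K is at the origin and M lies 30.2 along u from K, so M = 30.2·u = (27.12, -13.29). Tangency of A1 to both parallel lines with radius 3.9 puts E and H at K ± 3.9·n: E = (1.716, 3.502), H = (-1.716, -3.502). Equal radii place Q and D the same way about M: Q = M + 3.9·n = (28.84, -9.784), D = M − 3.9·n = (25.40, -16.79). Then cos ∠DHQ = HD·HQ / (|HD||HQ|), giving 14.48°.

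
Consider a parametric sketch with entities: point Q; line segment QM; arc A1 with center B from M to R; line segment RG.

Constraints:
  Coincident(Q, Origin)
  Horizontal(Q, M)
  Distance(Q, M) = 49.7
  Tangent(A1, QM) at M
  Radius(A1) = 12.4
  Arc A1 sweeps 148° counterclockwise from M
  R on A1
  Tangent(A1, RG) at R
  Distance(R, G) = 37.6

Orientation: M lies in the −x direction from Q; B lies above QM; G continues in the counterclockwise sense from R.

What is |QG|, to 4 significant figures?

86.39

Q is at the origin; QM is horizontal with |QM| = 49.7 and M on the −x side, so M = (-49.70, 0.000). The tangent condition forces BM to be normal to QM, so B = M + (0, 12.4) = (-49.70, 12.40). On A1, M sits at bearing -90° from B; a 148° counterclockwise sweep puts R at bearing 58°, so R = B + 12.4·(cos 58°, sin 58°) = (-43.13, 22.92). Since A1 is tangent to RG there, BR ⟂ RG, so RG runs along (−sin 58°, cos 58°); with |RG| = 37.6, G = (-75.02, 42.84). Then |QG| = |G − Q| = 86.39.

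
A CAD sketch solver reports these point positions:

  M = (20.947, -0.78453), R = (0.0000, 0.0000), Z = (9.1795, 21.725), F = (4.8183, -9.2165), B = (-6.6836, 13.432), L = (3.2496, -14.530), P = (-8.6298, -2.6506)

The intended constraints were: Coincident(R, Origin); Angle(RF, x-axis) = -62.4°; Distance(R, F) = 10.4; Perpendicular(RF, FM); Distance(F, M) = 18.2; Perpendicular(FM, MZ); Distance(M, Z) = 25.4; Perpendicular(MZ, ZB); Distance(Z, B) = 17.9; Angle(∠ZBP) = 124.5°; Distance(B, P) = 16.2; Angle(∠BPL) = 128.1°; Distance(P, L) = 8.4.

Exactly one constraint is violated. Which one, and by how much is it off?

Distance(P, L) = 8.4 — off by 8.40.

R = (0.00, 0.00) ✓; RF at -62.40° ✓; |RF| = 10.40 ✓; ∠(RF, FM) = 90.00° ✓; |FM| = 18.20 ✓; ∠(FM, MZ) = 90.00° ✓; |MZ| = 25.40 ✓; ∠(MZ, ZB) = 90.00° ✓; |ZB| = 17.90 ✓; ∠ZBP = 124.5° ✓; |BP| = 16.20 ✓; ∠BPL = 128.1° ✓; |PL| = 16.80 ✗.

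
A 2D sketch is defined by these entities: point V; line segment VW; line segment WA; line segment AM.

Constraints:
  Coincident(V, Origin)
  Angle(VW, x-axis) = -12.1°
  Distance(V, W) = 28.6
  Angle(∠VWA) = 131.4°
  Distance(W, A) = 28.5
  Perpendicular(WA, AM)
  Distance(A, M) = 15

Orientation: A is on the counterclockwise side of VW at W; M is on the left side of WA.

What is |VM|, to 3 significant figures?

47.9

V is at the origin; VW runs at -12.1° with length 28.6, so W = 28.6·(cos -12.1°, sin -12.1°) = (28.0, -6.00). ∠VWA = 131.4°, so WA runs at -12.1° + (180° − 131.4°) = 36.5° from the x-axis; with |WA| = 28.5, A = W + 28.5·(cos 36.5°, sin 36.5°) = (50.9, 11.0). WA is perpendicular to AM; with |AM| = 15.0 on the left of WA, M = A + 15.0·(-0.595, 0.804) = (42.0, 23.0). Then |VM| = |M − V| = 47.9.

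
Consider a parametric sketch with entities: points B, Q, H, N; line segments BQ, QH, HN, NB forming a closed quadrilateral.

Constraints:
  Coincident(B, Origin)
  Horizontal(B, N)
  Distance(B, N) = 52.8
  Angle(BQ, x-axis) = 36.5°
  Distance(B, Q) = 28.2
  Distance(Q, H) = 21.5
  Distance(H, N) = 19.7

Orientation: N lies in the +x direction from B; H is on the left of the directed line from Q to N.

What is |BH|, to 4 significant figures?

47.56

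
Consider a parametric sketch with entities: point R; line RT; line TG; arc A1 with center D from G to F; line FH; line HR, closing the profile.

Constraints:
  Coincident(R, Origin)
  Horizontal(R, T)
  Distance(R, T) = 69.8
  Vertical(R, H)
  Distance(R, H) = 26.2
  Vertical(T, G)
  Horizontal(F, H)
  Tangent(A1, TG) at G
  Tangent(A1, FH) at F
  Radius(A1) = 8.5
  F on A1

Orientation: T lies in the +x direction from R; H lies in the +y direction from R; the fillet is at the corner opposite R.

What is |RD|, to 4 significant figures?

63.80

R is at the origin; R and T share the same y with |RT| = 69.8 and T on the +x side, so T = (69.80, 0.000). R and H share the same x with |RH| = 26.2 and H on the +y side, so H = (0.000, 26.20). The virtual corner opposite R is at (69.80, 26.20). A1 meets TG tangentially, so DG is at right angles to TG and since A1 is tangent to FH there, DF ⟂ FH, with radius 8.5, so the center D sits 8.5 in from both sides at D = (61.30, 17.70). Then |RD| = |D − R| = 63.80.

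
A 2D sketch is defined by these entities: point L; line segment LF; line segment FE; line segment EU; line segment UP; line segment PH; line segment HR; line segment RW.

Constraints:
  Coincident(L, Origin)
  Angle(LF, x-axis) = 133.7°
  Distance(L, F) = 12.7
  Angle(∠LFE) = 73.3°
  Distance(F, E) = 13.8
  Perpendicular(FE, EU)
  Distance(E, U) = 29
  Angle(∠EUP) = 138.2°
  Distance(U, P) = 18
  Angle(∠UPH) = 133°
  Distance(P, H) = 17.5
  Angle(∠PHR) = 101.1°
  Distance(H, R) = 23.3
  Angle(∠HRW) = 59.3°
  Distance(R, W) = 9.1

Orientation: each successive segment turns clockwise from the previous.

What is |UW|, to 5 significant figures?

26.535

L is at the origin; LF runs at 133.7° with length 12.7, so F = (-8.7742, 9.1817). ∠LFE = 73.3° gives FE at 27.000° from the x-axis; with |FE| = 13.8, E = (3.5217, 15.447). The perpendicularity gives EU at right angles to FE, so EU runs at -63.000°; with |EU| = 29.0, U = (16.687, -10.392). ∠EUP = 138.2° gives UP at -104.80° from the x-axis; with |UP| = 18.0, P = (12.089, -27.795). ∠UPH = 133.0° gives PH at -151.80° from the x-axis; with |PH| = 17.5, H = (-3.3334, -36.065). ∠PHR = 101.1° gives HR at 129.30° from the x-axis; with |HR| = 23.3, R = (-18.091, -18.034). ∠HRW = 59.3° gives RW at 8.6000° from the x-axis; with |RW| = 9.1, W = (-9.0935, -16.674). Then |UW| = |W − U| = 26.535.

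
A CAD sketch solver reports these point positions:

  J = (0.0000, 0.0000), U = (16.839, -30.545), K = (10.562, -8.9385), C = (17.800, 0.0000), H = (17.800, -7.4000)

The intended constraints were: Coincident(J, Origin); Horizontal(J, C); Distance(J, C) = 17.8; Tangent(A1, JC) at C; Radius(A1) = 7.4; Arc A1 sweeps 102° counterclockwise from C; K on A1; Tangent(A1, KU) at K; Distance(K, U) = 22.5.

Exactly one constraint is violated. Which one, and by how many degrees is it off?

Tangent(A1, KU) at K — off by 4.20°.

J = (0.00, 0.00) ✓; J.y = 0.00, C.y = 0.00 ✓; |JC| = 17.80 ✓; ∠(HC, CJ) = 90.00° ✓; |HC| = 7.400 ✓; bearing(H→K) − bearing(H→C) = 102.0° ✓; |HK| = 7.400 ✓; ∠(HK, KU) = 85.80° ✗; |KU| = 22.50 ✓.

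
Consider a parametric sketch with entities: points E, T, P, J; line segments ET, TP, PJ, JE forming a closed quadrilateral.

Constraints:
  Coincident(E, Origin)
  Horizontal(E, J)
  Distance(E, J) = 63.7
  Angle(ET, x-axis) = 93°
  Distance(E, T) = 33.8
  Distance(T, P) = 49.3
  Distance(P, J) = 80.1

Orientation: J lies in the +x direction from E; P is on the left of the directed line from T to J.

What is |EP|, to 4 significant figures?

77.85

Checks: |TP| = 49.30 ✓; |PJ| = 80.10 ✓.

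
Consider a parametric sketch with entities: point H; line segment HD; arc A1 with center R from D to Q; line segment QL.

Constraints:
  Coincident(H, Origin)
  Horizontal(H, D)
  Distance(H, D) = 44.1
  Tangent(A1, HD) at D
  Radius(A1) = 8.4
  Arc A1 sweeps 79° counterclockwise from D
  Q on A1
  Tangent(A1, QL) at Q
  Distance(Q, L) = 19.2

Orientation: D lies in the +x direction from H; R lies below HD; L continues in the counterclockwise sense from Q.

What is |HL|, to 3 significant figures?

41.2

On A1, D sits at bearing 90° from R; a 79° counterclockwise sweep puts Q at bearing 169°, so Q = R + 8.4·(cos 169°, sin 169°) = (35.9, -6.80). A1 meets QL tangentially, so RQ is at right angles to QL, so QL runs along (−sin 169°, cos 169°); with |QL| = 19.2, L = (32.2, -25.6). Then |HL| = |L − H| = 41.2.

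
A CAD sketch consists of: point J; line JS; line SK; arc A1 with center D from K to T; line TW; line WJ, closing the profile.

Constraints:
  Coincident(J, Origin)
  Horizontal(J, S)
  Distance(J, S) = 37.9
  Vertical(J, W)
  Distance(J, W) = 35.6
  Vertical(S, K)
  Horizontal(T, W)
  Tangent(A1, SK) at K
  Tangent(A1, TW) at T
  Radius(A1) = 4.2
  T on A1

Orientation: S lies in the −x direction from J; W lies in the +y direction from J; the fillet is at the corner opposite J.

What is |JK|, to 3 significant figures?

49.2

J is at the origin; JS is horizontal with |JS| = 37.9 and S on the −x side, so S = (-37.9, 0.00). J and W share the same x with |JW| = 35.6 and W on the +y side, so W = (0.00, 35.6). The virtual corner opposite J is at (-37.9, 35.6). Tangency of A1 to SK means the radius DK is perpendicular to SK and A1 meets TW tangentially, so DT is at right angles to TW, with radius 4.2, so the center D sits 4.2 in from both sides at D = (-33.7, 31.4). That places the tangent points at K = (-37.9, 31.4) on SK and T = (-33.7, 35.6) on TW. Then |JK| = |K − J| = 49.2.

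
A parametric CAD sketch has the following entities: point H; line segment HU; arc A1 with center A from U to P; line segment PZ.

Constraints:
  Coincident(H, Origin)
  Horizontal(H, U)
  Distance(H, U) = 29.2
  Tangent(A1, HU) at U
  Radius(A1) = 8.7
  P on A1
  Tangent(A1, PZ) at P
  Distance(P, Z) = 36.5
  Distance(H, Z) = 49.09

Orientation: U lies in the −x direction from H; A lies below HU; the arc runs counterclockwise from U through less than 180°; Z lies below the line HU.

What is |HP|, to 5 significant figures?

39.031

H is at the origin; H and U share the same y with |HU| = 29.2 and U on the −x side, so U = (-29.200, 0.0000). Tangency of A1 to HU means the radius AU is perpendicular to HU, so A = U + (0, -8.7) = (-29.200, -8.7000). Since AP ⟂ PZ (tangency), |AZ| = √(8.7² + 36.5²) = 37.523 regardless of where P sits on A1. So Z lies on both circle(H, 49.09) and circle(A, 37.523); the below-HU intersection is Z = (-19.648, -44.986). P is the foot of the tangent from Z: P = (-36.871, -12.805).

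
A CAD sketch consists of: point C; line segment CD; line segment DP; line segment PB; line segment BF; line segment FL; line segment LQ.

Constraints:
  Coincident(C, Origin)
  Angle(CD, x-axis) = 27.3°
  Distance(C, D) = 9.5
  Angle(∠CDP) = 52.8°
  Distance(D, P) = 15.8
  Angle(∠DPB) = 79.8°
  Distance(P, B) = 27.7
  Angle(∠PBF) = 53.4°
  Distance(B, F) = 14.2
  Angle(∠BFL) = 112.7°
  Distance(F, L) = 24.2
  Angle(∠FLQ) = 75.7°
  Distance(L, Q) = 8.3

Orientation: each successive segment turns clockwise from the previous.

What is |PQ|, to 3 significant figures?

1.76

C is at the origin; CD runs at 27.3° with length 9.5, so D = (8.44, 4.36). ∠CDP = 52.8° gives DP at -99.9° from the x-axis; with |DP| = 15.8, P = (5.73, -11.2). ∠DPB = 79.8° gives PB at 160° from the x-axis; with |PB| = 27.7, B = (-20.3, -1.69). ∠PBF = 53.4° gives BF at 33.3° from the x-axis; with |BF| = 14.2, F = (-8.42, 6.11). ∠BFL = 112.7° gives FL at -34.0° from the x-axis; with |FL| = 24.2, L = (11.6, -7.42). ∠FLQ = 75.7° gives LQ at -138° from the x-axis; with |LQ| = 8.3, Q = (5.45, -12.9). Then |PQ| = |Q − P| = 1.76.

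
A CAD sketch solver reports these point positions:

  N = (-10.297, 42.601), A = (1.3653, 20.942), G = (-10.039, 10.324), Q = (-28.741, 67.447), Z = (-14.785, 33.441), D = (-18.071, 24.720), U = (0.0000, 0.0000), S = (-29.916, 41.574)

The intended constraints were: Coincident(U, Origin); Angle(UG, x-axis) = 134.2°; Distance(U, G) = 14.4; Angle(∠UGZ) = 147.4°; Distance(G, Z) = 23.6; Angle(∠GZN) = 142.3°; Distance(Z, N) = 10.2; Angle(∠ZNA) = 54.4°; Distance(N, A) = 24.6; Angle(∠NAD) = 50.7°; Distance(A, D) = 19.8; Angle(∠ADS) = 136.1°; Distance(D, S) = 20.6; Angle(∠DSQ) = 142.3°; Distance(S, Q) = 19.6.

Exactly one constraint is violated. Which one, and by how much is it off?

Distance(S, Q) = 19.6 — off by 6.30.

U = (0.00, 0.00) ✓; UG at 134.2° ✓; |UG| = 14.40 ✓; ∠UGZ = 147.4° ✓; |GZ| = 23.60 ✓; ∠GZN = 142.3° ✓; |ZN| = 10.20 ✓; ∠ZNA = 54.40° ✓; |NA| = 24.60 ✓; ∠NAD = 50.70° ✓; |AD| = 19.80 ✓; ∠ADS = 136.1° ✓; |DS| = 20.60 ✓; ∠DSQ = 142.3° ✓; |SQ| = 25.90 ✗.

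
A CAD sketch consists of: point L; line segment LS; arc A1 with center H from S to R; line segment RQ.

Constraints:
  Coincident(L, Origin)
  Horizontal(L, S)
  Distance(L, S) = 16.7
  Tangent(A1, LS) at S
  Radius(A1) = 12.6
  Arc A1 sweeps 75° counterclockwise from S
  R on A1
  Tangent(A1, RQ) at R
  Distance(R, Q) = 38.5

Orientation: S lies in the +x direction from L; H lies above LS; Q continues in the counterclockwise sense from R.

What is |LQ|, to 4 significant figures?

60.60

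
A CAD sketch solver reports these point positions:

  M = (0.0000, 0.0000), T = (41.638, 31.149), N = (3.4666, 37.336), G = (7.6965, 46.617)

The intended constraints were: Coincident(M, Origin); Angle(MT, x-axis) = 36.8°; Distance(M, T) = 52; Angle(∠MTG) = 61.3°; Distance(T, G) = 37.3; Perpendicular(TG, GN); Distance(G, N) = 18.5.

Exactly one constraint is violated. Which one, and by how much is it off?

Distance(G, N) = 18.5 — off by 8.30.

M = (0.00, 0.00) ✓; MT at 36.80° ✓; |MT| = 52.00 ✓; ∠MTG = 61.30° ✓; |TG| = 37.30 ✓; ∠(TG, GN) = 90.00° ✓; |GN| = 10.20 ✗.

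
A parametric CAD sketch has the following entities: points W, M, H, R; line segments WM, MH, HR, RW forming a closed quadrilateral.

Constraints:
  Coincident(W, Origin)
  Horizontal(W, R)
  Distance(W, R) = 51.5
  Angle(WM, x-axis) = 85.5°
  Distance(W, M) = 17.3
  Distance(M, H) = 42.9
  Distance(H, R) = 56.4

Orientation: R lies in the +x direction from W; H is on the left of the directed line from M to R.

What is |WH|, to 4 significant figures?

58.13

W is at the origin; WR is horizontal with |WR| = 51.5 and R in +x, so R = (51.5, 0). WM runs at 85.5° with |WM| = 17.3, so M = (1.357, 17.25). H is determined by |MH| = 42.9 and |HR| = 56.4 together: it lies at the intersection of circle(M, 42.9) and circle(R, 56.4). With |MR| = 53.03, the foot of the radical line on MR is 13.87 from M and the perpendicular offset is √(42.9² − 13.87²) = 40.60. Taking the left-of-MR solution: H = (27.68, 51.12).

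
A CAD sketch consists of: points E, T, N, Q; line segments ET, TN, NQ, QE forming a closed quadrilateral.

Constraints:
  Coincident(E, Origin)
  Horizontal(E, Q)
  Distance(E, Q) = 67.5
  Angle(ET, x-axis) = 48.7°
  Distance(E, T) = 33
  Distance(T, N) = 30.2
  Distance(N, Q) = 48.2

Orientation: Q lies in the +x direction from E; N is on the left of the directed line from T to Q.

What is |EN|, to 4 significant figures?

62.88

E is at the origin; E and Q share the same y with |EQ| = 67.5 and Q in +x, so Q = (67.5, 0). ET runs at 48.7° with |ET| = 33.0, so T = (21.78, 24.79). N is determined by |TN| = 30.2 and |NQ| = 48.2 together: it lies at the intersection of circle(T, 30.2) and circle(Q, 48.2). With |TQ| = 52.01, the foot of the radical line on TQ is 12.44 from T and the perpendicular offset is √(30.2² − 12.44²) = 27.52. Taking the left-of-TQ solution: N = (45.83, 43.06).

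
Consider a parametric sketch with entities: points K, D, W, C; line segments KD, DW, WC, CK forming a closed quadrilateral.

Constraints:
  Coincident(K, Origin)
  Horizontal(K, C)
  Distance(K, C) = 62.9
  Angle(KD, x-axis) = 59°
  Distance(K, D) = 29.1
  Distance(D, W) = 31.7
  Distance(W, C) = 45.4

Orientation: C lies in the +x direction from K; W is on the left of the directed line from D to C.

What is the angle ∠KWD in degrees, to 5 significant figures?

14.071°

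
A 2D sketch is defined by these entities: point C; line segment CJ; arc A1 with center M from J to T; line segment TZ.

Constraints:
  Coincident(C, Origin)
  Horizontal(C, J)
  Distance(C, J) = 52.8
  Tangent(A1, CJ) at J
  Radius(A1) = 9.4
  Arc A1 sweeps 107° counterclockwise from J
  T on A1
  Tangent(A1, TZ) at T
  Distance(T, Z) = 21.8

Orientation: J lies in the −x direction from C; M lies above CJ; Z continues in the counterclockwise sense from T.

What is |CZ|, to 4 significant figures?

60.06

C is at the origin; CJ is horizontal with |CJ| = 52.8 and J on the −x side, so J = (-52.80, 0.000). Tangency of A1 to CJ means the radius MJ is perpendicular to CJ, so M = J + (0, 9.4) = (-52.80, 9.400). On A1, J sits at bearing -90° from M; a 107° counterclockwise sweep puts T at bearing 17°, so T = M + 9.4·(cos 17°, sin 17°) = (-43.81, 12.15). Since A1 is tangent to TZ there, MT ⟂ TZ, so TZ runs along (−sin 17°, cos 17°); with |TZ| = 21.8, Z = (-50.18, 33.00). Then |CZ| = |Z − C| = 60.06.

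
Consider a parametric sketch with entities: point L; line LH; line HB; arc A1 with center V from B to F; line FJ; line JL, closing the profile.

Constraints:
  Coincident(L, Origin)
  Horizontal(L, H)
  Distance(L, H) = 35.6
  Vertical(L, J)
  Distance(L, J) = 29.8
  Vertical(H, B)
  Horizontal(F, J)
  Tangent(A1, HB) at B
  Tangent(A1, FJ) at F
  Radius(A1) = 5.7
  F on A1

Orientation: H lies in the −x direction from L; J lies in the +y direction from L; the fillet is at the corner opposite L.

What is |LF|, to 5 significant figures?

42.214

L is at the origin; L and H share the same y with |LH| = 35.6 and H on the −x side, so H = (-35.600, 0.0000). LJ is vertical with |LJ| = 29.8 and J on the +y side, so J = (0.0000, 29.800). The virtual corner opposite L is at (-35.600, 29.800). A1 meets HB tangentially, so VB is at right angles to HB and the tangent condition forces VF to be normal to FJ, with radius 5.7, so the center V sits 5.7 in from both sides at V = (-29.900, 24.100). That places the tangent points at B = (-35.600, 24.100) on HB and F = (-29.900, 29.800) on FJ. Then |LF| = |F − L| = 42.214.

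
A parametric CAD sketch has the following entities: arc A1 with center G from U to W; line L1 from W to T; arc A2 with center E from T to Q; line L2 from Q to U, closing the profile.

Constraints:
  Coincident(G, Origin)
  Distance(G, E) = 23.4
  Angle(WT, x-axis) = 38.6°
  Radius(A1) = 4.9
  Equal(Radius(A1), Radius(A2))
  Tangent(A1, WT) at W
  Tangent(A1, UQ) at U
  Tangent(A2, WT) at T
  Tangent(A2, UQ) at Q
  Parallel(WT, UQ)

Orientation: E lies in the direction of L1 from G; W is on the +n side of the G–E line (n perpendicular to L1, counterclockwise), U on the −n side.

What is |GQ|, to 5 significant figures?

23.908

The slot axis is L1's direction at 38.6°, so u = (cos 38.6°, sin 38.6°) = (0.78152, 0.62388) and n = (−sin 38.6°, cos 38.6°) = (-0.62388, 0.78152). G is at the origin and E lies 23.4 along u from G, so E = 23.4·u = (18.288, 14.599). Tangency of A1 to both parallel lines with radius 4.9 puts W and U at G ± 4.9·n: W = (-3.0570, 3.8295), U = (3.0570, -3.8295). Equal radii place T and Q the same way about E: T = E + 4.9·n = (15.231, 18.428), Q = E − 4.9·n = (21.345, 10.769). Then |GQ| = |Q − G| = 23.908.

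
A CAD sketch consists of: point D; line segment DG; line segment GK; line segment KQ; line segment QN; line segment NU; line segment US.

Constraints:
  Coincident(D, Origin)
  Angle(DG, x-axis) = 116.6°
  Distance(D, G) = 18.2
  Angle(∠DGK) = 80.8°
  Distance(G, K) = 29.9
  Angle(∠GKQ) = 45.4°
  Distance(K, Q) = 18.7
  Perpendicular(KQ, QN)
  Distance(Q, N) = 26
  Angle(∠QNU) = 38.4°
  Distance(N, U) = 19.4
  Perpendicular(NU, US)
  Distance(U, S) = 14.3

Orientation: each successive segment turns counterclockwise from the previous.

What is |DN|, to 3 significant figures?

23.4

D is at the origin; DG runs at 116.6° with length 18.2, so G = (-8.15, 16.3). ∠DGK = 80.8° gives GK at -144° from the x-axis; with |GK| = 29.9, K = (-32.4, -1.22). ∠GKQ = 45.4° gives KQ at -9.60° from the x-axis; with |KQ| = 18.7, Q = (-14.0, -4.34). KQ is perpendicular to QN, so QN runs at 80.4°; with |QN| = 26.0, N = (-9.63, 21.3). Then |DN| = |N − D| = 23.4.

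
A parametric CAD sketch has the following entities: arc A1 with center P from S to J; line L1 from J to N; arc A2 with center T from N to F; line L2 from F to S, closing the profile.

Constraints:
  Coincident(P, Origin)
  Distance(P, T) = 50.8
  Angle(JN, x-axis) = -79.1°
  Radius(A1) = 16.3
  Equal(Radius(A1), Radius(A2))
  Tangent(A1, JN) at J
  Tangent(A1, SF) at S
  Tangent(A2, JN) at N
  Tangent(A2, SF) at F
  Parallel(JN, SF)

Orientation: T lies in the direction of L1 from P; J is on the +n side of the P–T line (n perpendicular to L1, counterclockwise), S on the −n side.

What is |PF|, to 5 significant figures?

53.351

The slot axis is L1's direction at -79.1°, so u = (cos -79.1°, sin -79.1°) = (0.18910, -0.98196) and n = (−sin -79.1°, cos -79.1°) = (0.98196, 0.18910). P is at the origin and T lies 50.8 along u from P, so T = 50.8·u = (9.6060, -49.884). Tangency of A1 to both parallel lines with radius 16.3 puts J and S at P ± 16.3·n: J = (16.006, 3.0823), S = (-16.006, -3.0823). Equal radii place N and F the same way about T: N = T + 16.3·n = (25.612, -46.801), F = T − 16.3·n = (-6.3999, -52.966). Then |PF| = |F − P| = 53.351.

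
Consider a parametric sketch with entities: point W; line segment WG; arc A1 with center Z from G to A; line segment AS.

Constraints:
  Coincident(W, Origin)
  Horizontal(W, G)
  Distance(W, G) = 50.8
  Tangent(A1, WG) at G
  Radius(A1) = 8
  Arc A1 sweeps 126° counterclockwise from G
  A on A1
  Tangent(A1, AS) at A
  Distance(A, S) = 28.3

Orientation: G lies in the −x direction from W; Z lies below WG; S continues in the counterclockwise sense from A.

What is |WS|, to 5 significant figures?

54.024

W is at the origin; WG is horizontal with |WG| = 50.8 and G on the −x side, so G = (-50.800, 0.0000). Since A1 is tangent to WG there, ZG ⟂ WG, so Z = G + (0, -8) = (-50.800, -8.0000). On A1, G sits at bearing 90° from Z; a 126° counterclockwise sweep puts A at bearing 216°, so A = Z + 8.0·(cos 216°, sin 216°) = (-57.272, -12.702). The tangent condition forces ZA to be normal to AS, so AS runs along (−sin 216°, cos 216°); with |AS| = 28.3, S = (-40.638, -35.597). Then |WS| = |S − W| = 54.024.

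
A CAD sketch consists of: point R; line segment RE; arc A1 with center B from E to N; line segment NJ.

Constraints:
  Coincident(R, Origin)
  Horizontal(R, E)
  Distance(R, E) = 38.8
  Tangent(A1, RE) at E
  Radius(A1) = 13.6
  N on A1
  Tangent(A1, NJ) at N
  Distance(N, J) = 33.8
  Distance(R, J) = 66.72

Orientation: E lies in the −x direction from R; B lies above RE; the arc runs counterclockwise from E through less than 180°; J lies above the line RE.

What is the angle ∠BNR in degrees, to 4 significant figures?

111.6°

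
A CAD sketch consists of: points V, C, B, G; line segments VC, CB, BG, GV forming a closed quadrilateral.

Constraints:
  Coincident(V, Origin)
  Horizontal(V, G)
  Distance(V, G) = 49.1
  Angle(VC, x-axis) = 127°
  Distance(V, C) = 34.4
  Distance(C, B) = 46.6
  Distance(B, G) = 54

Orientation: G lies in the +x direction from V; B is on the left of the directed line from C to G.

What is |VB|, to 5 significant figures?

51.435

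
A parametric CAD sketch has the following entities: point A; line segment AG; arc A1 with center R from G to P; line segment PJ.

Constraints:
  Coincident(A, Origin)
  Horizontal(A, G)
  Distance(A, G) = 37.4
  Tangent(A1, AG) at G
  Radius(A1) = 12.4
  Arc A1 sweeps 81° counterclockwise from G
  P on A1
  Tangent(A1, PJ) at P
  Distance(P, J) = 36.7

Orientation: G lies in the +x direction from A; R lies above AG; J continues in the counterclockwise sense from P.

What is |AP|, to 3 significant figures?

50.7

A is at the origin; AG is horizontal with |AG| = 37.4 and G on the +x side, so G = (37.4, 0.00). Since A1 is tangent to AG there, RG ⟂ AG, so R = G + (0, 12.4) = (37.4, 12.4). On A1, G sits at bearing -90° from R; an 81° counterclockwise sweep puts P at bearing -9°, so P = R + 12.4·(cos -9°, sin -9°) = (49.6, 10.5). Then |AP| = |P − A| = 50.7.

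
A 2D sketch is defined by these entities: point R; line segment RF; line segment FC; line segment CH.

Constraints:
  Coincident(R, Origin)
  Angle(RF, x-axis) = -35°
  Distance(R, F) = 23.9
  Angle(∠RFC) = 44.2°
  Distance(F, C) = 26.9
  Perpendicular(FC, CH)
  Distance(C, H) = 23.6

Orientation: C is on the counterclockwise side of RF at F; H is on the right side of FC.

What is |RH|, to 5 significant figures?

41.430

∠RFC = 44.2°, so FC runs at -35.0° + (180° − 44.2°) = 100.80° from the x-axis; with |FC| = 26.9, C = F + 26.9·(cos 100.80°, sin 100.80°) = (14.537, 12.715). FC ⟂ CH; with |CH| = 23.6 on the right of FC, H = C + 23.6·(0.98229, 0.18738) = (37.719, 17.137). Then |RH| = |H − R| = 41.430.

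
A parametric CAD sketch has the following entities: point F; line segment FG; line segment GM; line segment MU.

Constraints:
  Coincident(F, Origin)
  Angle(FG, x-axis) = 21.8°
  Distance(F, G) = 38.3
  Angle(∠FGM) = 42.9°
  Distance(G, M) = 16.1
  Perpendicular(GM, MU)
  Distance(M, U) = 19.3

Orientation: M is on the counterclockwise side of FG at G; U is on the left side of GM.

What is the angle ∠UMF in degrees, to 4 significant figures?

24.64°

F is at the origin; FG runs at 21.8° with length 38.3, so G = 38.3·(cos 21.8°, sin 21.8°) = (35.56, 14.22). ∠FGM = 42.9°, so GM runs at 21.8° + (180° − 42.9°) = 158.9° from the x-axis; with |GM| = 16.1, M = G + 16.1·(cos 158.9°, sin 158.9°) = (20.54, 20.02). The perpendicularity gives MU at right angles to GM; with |MU| = 19.3 on the left of GM, U = M + 19.3·(-0.3600, -0.9330) = (13.59, 2.013). Then cos ∠UMF = MU·MF / (|MU||MF|), giving 24.64°.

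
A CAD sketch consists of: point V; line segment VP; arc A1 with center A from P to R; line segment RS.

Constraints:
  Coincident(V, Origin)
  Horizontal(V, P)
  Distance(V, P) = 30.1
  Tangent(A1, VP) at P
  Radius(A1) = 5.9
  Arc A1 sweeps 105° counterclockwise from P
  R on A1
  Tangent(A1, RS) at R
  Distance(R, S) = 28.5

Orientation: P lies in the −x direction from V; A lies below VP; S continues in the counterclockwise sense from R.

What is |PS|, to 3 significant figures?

35.0

On A1, P sits at bearing 90° from A; a 105° counterclockwise sweep puts R at bearing 195°, so R = A + 5.9·(cos 195°, sin 195°) = (-35.8, -7.43). A1 meets RS tangentially, so AR is at right angles to RS, so RS runs along (−sin 195°, cos 195°); with |RS| = 28.5, S = (-28.4, -35.0). Then |PS| = |S − P| = 35.0.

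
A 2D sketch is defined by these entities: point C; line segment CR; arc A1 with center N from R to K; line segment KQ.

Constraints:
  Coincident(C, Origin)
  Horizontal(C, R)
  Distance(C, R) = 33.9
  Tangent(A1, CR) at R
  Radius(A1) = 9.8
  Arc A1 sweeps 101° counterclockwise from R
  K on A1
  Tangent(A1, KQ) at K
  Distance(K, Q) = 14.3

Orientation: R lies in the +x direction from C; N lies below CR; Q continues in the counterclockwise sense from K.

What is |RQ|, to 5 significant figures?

26.615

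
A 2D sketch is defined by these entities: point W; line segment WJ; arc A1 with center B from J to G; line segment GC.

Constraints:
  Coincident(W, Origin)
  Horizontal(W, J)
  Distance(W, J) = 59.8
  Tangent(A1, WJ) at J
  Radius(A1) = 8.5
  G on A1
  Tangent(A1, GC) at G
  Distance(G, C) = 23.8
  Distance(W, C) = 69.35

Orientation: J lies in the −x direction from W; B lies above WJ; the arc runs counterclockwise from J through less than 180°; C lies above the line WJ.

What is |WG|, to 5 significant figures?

53.169

Checks: W = (0.00, 0.00) ✓; |BG| = 8.500 ✓; ∠(BG, GC) = 90.00° ✓; |GC| = 23.80 ✓; |WC| = 69.35 ✓.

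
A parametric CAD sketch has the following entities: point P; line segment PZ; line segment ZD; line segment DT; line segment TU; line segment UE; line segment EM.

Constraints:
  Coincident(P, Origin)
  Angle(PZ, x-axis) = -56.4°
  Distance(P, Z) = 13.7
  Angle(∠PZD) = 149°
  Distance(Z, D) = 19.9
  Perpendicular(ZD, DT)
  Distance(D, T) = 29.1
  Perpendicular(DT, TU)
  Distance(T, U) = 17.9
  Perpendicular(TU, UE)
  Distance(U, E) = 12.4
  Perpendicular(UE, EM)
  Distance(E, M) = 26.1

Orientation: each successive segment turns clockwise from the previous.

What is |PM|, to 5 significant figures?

40.994

TU is perpendicular to UE, so UE runs at 2.6000°; with |UE| = 12.4, E = (-9.0106, -14.167). UE is perpendicular to EM, so EM runs at -87.400°; with |EM| = 26.1, M = (-7.8266, -40.240). Then |PM| = |M − P| = 40.994.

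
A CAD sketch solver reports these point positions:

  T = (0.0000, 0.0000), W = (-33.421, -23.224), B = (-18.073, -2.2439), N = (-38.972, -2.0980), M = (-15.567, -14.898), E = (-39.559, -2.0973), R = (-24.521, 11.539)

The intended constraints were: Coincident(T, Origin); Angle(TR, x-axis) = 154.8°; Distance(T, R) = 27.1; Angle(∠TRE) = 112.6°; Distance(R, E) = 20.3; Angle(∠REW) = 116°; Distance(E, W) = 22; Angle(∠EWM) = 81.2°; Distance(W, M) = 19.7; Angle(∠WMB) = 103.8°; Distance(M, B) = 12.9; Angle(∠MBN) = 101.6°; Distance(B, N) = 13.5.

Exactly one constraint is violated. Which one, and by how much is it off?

Distance(B, N) = 13.5 — off by 7.40.

T = (0.00, 0.00) ✓; TR at 154.8° ✓; |TR| = 27.10 ✓; ∠TRE = 112.6° ✓; |RE| = 20.30 ✓; ∠REW = 116.0° ✓; |EW| = 22.00 ✓; ∠EWM = 81.20° ✓; |WM| = 19.70 ✓; ∠WMB = 103.8° ✓; |MB| = 12.90 ✓; ∠MBN = 101.6° ✓; |BN| = 20.90 ✗.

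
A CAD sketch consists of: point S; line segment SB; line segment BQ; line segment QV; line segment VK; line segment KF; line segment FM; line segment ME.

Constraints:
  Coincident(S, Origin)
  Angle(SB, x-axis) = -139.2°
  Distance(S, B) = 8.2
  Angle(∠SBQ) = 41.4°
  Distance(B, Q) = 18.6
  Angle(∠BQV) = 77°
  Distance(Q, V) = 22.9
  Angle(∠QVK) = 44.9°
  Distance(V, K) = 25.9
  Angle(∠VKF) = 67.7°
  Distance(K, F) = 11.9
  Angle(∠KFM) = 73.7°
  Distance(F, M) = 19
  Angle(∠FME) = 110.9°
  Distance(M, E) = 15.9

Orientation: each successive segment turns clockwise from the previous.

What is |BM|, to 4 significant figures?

19.55

S is at the origin; SB runs at -139.2° with length 8.2, so B = (-6.207, -5.358). ∠SBQ = 41.4° gives BQ at 82.20° from the x-axis; with |BQ| = 18.6, Q = (-3.683, 13.07). ∠BQV = 77.0° gives QV at -20.80° from the x-axis; with |QV| = 22.9, V = (17.72, 4.938). ∠QVK = 44.9° gives VK at -155.9° from the x-axis; with |VK| = 25.9, K = (-5.918, -5.638). ∠VKF = 67.7° gives KF at 91.80° from the x-axis; with |KF| = 11.9, F = (-6.292, 6.256). ∠KFM = 73.7° gives FM at -14.50° from the x-axis; with |FM| = 19.0, M = (12.10, 1.499). Then |BM| = |M − B| = 19.55.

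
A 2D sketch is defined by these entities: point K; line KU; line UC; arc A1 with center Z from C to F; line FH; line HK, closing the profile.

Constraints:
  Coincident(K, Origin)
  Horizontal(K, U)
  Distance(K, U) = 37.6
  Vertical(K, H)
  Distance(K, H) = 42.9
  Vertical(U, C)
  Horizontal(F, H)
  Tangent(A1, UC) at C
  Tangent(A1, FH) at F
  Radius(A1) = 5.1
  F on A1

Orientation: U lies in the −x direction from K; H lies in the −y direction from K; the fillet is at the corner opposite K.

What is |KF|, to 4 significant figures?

53.82

K is at the origin; K and U share the same y with |KU| = 37.6 and U on the −x side, so U = (-37.60, 0.000). KH is vertical with |KH| = 42.9 and H on the −y side, so H = (0.000, -42.90). The virtual corner opposite K is at (-37.60, -42.90). A1 meets UC tangentially, so ZC is at right angles to UC and tangency of A1 to FH means the radius ZF is perpendicular to FH, with radius 5.1, so the center Z sits 5.1 in from both sides at Z = (-32.50, -37.80). That places the tangent points at C = (-37.60, -37.80) on UC and F = (-32.50, -42.90) on FH. Then |KF| = |F − K| = 53.82.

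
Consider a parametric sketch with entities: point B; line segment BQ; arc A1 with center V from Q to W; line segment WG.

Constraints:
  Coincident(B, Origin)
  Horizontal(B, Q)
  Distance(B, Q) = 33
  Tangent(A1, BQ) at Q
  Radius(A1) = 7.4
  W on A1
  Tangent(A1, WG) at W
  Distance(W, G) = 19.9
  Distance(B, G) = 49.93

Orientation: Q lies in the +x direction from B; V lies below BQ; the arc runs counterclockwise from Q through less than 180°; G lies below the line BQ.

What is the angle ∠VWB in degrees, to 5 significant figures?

108.93°

B is at the origin; BQ is horizontal with |BQ| = 33.0 and Q on the +x side, so Q = (33.000, 0.0000). A1 meets BQ tangentially, so VQ is at right angles to BQ, so V = Q + (0, -7.4) = (33.000, -7.4000). Since VW ⟂ WG (tangency), |VG| = √(7.4² + 19.9²) = 21.231 regardless of where W sits on A1. So G lies on both circle(B, 49.93) and circle(V, 21.231); the below-BQ intersection is G = (42.337, -26.468). W is the foot of the tangent from G: W = (27.905, -12.767).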